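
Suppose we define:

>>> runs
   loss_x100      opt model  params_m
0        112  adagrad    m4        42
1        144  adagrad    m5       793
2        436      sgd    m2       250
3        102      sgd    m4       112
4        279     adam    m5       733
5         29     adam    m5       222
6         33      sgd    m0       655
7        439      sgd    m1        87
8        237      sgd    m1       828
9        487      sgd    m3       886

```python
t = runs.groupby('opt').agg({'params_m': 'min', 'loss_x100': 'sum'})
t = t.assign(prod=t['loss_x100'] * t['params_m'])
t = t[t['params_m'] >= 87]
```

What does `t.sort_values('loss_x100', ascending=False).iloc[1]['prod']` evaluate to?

group by opt: min(params_m), sum(loss_x100):
         params_m  loss_x100
opt                         
adagrad        42        256
adam          222        308
sgd            87       1734
add column prod = t['loss_x100'] * t['params_m']:
         params_m  loss_x100    prod
opt                                 
adagrad        42        256   10752
adam          222        308   68376
sgd            87       1734  150858
filter rows where params_m >= 87:
      params_m  loss_x100    prod
opt                              
adam       222        308   68376
sgd         87       1734  150858
sort by loss_x100 descending:
      params_m  loss_x100    prod
opt                              
sgd         87       1734  150858
adam       222        308   68376
value at position 1, column 'prod' → 68376

68376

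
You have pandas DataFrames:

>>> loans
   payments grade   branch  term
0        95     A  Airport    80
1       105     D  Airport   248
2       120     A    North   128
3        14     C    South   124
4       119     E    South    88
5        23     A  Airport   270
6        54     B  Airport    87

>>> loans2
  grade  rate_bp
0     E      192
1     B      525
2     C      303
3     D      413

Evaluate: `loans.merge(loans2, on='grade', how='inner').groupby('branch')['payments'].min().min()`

14

merge on 'grade' (how='inner') → 4 rows:
   payments grade   branch  term  rate_bp
0       105     D  Airport   248      413
1        14     C    South   124      303
2       119     E    South    88      192
3        54     B  Airport    87      525
group by branch, min of payments:
branch
Airport    54
South      14
Name: payments, dtype: int64
min of the resulting series → 14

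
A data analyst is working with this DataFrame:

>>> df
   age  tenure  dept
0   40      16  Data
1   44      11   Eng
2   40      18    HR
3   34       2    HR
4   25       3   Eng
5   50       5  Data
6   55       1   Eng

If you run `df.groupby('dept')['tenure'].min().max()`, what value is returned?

5

group by dept, min of tenure:
dept
Data    5
Eng     1
HR      2
Name: tenure, dtype: int64
max of the resulting series → 5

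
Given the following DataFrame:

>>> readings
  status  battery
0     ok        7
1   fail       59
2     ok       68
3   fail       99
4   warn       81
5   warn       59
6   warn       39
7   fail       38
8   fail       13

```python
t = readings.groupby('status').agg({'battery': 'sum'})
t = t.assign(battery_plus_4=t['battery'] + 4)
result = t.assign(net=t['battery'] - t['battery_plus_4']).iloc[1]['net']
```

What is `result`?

-4

group by status, sum of battery:
        battery
status         
fail        209
ok           75
warn        179
add column battery_plus_4 = t['battery'] + 4:
        battery  battery_plus_4
status                         
fail        209             213
ok           75              79
warn        179             183
add column net = t['battery'] - t['battery_plus_4']:
        battery  battery_plus_4  net
status                              
fail        209             213   -4
ok           75              79   -4
warn        179             183   -4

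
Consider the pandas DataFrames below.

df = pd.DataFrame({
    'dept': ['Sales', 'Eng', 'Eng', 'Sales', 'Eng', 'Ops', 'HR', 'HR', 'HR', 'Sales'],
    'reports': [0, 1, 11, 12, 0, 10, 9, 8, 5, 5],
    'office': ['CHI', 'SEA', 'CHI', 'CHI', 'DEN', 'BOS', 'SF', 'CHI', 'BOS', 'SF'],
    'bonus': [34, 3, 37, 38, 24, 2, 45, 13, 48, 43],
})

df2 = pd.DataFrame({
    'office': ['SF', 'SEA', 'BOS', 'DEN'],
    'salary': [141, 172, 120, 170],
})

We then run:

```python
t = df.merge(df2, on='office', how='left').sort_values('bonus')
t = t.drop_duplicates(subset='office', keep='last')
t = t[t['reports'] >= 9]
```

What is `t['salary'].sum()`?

141.0

merge on 'office' (how='left') → 10 rows:
    dept  reports office  bonus  salary
0  Sales        0    CHI     34     NaN
1    Eng        1    SEA      3   172.0
2    Eng       11    CHI     37     NaN
3  Sales       12    CHI     38     NaN
4    Eng        0    DEN     24   170.0
5    Ops       10    BOS      2   120.0
6     HR        9     SF     45   141.0
7     HR        8    CHI     13     NaN
8     HR        5    BOS     48   120.0
9  Sales        5     SF     43   141.0
sort by bonus:
    dept  reports office  bonus  salary
5    Ops       10    BOS      2   120.0
1    Eng        1    SEA      3   172.0
7     HR        8    CHI     13     NaN
4    Eng        0    DEN     24   170.0
0  Sales        0    CHI     34     NaN
2    Eng       11    CHI     37     NaN
3  Sales       12    CHI     38     NaN
9  Sales        5     SF     43   141.0
6     HR        9     SF     45   141.0
8     HR        5    BOS     48   120.0
drop duplicate office (keep=last):
    dept  reports office  bonus  salary
1    Eng        1    SEA      3   172.0
4    Eng        0    DEN     24   170.0
3  Sales       12    CHI     38     NaN
6     HR        9     SF     45   141.0
8     HR        5    BOS     48   120.0
filter rows where reports >= 9:
    dept  reports office  bonus  salary
3  Sales       12    CHI     38     NaN
6     HR        9     SF     45   141.0
Finally, sum of column 'salary' = 141.0.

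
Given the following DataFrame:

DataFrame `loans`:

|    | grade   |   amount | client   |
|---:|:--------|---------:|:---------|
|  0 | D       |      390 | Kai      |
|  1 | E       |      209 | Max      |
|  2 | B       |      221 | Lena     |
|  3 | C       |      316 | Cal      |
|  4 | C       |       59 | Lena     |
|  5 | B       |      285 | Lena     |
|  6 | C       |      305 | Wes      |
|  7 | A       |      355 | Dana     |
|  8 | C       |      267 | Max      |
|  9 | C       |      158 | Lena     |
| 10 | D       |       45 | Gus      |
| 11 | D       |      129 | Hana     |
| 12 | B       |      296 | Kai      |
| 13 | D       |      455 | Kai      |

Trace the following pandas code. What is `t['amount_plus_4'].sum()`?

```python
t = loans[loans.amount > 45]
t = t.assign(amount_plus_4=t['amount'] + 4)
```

filter rows where amount > 45:
   grade  amount client
0      D     390    Kai
1      E     209    Max
2      B     221   Lena
3      C     316    Cal
4      C      59   Lena
5      B     285   Lena
6      C     305    Wes
7      A     355   Dana
8      C     267    Max
9      C     158   Lena
11     D     129   Hana
12     B     296    Kai
13     D     455    Kai
add column amount_plus_4 = t['amount'] + 4:
   grade  amount client  amount_plus_4
0      D     390    Kai            394
1      E     209    Max            213
2      B     221   Lena            225
3      C     316    Cal            320
4      C      59   Lena             63
5      B     285   Lena            289
6      C     305    Wes            309
7      A     355   Dana            359
8      C     267    Max            271
9      C     158   Lena            162
11     D     129   Hana            133
12     B     296    Kai            300
13     D     455    Kai            459
Hence 3497.

3497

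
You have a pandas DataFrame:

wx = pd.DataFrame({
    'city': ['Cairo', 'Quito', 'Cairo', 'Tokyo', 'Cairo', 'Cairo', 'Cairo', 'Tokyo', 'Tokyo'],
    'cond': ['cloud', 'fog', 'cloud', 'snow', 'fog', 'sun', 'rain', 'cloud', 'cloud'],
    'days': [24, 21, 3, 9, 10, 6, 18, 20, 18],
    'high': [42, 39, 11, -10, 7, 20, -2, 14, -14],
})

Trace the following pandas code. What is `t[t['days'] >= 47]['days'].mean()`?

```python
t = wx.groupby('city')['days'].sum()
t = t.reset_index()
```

group by city, sum of days:
city
Cairo    61
Quito    21
Tokyo    47
Name: days, dtype: int64
reset_index():
    city  days
0  Cairo    61
1  Quito    21
2  Tokyo    47
filter rows where days >= 47:
    city  days
0  Cairo    61
2  Tokyo    47
The mean of column 'days' is 54.0.

54.0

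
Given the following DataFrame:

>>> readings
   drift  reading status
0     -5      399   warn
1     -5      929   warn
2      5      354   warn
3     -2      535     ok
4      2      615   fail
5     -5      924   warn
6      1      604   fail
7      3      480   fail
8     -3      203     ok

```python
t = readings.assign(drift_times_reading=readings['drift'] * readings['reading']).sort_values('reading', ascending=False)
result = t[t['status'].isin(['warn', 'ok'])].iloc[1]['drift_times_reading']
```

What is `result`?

add column drift_times_reading = readings['drift'] * readings['reading']:
   drift  reading status  drift_times_reading
0     -5      399   warn                -1995
1     -5      929   warn                -4645
2      5      354   warn                 1770
3     -2      535     ok                -1070
4      2      615   fail                 1230
5     -5      924   warn                -4620
6      1      604   fail                  604
7      3      480   fail                 1440
8     -3      203     ok                 -609
sort by reading descending:
   drift  reading status  drift_times_reading
1     -5      929   warn                -4645
5     -5      924   warn                -4620
4      2      615   fail                 1230
6      1      604   fail                  604
3     -2      535     ok                -1070
7      3      480   fail                 1440
0     -5      399   warn                -1995
2      5      354   warn                 1770
8     -3      203     ok                 -609
filter rows where status in ['warn', 'ok']:
   drift  reading status  drift_times_reading
1     -5      929   warn                -4645
5     -5      924   warn                -4620
3     -2      535     ok                -1070
0     -5      399   warn                -1995
2      5      354   warn                 1770
8     -3      203     ok                 -609
Hence -4620.

-4620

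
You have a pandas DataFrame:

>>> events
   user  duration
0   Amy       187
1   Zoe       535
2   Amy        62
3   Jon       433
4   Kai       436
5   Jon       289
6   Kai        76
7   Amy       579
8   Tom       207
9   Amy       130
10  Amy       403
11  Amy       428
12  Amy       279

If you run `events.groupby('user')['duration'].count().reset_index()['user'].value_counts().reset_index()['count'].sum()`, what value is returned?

group by user, count of duration:
user
Amy    7
Jon    2
Kai    2
Tom    1
Zoe    1
Name: duration, dtype: int64
reset_index():
  user  duration
0  Amy         7
1  Jon         2
2  Kai         2
3  Tom         1
4  Zoe         1
value_counts of user:
user
Amy    1
Jon    1
Kai    1
Tom    1
Zoe    1
Name: count, dtype: int64
reset_index():
  user  count
0  Amy      1
1  Jon      1
2  Kai      1
3  Tom      1
4  Zoe      1

5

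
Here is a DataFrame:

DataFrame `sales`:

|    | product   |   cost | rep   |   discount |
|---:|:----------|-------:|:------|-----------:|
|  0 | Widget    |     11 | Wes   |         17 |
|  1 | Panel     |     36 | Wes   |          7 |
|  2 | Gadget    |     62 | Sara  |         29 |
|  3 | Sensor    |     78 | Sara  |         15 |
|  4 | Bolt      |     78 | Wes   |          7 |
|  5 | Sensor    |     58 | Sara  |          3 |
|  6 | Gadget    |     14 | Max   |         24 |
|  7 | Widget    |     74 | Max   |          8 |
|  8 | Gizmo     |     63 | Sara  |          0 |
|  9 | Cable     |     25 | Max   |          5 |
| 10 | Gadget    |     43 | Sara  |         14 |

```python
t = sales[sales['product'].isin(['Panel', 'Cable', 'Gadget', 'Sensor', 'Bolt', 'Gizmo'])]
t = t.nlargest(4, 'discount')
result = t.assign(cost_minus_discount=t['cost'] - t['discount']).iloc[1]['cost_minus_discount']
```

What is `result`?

filter rows where product in ['Panel', 'Cable', 'Gadget', 'Sensor', 'Bolt', 'Gizmo']:
   product  cost   rep  discount
1    Panel    36   Wes         7
2   Gadget    62  Sara        29
3   Sensor    78  Sara        15
4     Bolt    78   Wes         7
5   Sensor    58  Sara         3
6   Gadget    14   Max        24
8    Gizmo    63  Sara         0
9    Cable    25   Max         5
10  Gadget    43  Sara        14
take 4 rows with largest discount:
   product  cost   rep  discount
2   Gadget    62  Sara        29
6   Gadget    14   Max        24
3   Sensor    78  Sara        15
10  Gadget    43  Sara        14
add column cost_minus_discount = t['cost'] - t['discount']:
   product  cost   rep  discount  cost_minus_discount
2   Gadget    62  Sara        29                   33
6   Gadget    14   Max        24                  -10
3   Sensor    78  Sara        15                   63
10  Gadget    43  Sara        14                   29
Then the value at position 1, column 'cost_minus_discount': -10

-10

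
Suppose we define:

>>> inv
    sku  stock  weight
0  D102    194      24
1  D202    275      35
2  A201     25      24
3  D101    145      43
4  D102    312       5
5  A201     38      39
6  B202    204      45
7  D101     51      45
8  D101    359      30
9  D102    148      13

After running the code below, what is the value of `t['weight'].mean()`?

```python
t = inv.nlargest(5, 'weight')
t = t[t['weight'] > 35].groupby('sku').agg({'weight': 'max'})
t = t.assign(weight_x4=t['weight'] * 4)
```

43.0

take 5 rows with largest weight:
    sku  stock  weight
6  B202    204      45
7  D101     51      45
3  D101    145      43
5  A201     38      39
1  D202    275      35
filter rows where weight > 35:
    sku  stock  weight
6  B202    204      45
7  D101     51      45
3  D101    145      43
5  A201     38      39
group by sku, max of weight:
      weight
sku         
A201      39
B202      45
D101      45
add column weight_x4 = t['weight'] * 4:
      weight  weight_x4
sku                    
A201      39        156
B202      45        180
D101      45        180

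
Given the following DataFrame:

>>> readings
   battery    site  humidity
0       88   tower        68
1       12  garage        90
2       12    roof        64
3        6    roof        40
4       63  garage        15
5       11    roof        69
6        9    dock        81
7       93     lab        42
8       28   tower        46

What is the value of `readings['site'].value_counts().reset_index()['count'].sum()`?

9

value_counts of site:
site
roof      3
tower     2
garage    2
dock      1
lab       1
Name: count, dtype: int64
reset_index():
     site  count
0    roof      3
1   tower      2
2  garage      2
3    dock      1
4     lab      1
So sum() = 9.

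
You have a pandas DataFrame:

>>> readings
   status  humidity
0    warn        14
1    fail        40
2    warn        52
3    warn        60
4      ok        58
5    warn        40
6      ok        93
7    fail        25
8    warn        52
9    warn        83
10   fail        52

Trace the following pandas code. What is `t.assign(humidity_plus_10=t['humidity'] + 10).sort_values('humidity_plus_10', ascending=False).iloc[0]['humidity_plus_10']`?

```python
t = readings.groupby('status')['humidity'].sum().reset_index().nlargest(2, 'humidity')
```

group by status, sum of humidity:
status
fail    117
ok      151
warn    301
Name: humidity, dtype: int64
reset_index():
  status  humidity
0   fail       117
1     ok       151
2   warn       301
take 2 rows with largest humidity:
  status  humidity
2   warn       301
1     ok       151
add column humidity_plus_10 = t['humidity'] + 10:
  status  humidity  humidity_plus_10
2   warn       301               311
1     ok       151               161
sort by humidity_plus_10 descending:
  status  humidity  humidity_plus_10
2   warn       301               311
1     ok       151               161
So iloc[0]['humidity_plus_10'] = 311.

311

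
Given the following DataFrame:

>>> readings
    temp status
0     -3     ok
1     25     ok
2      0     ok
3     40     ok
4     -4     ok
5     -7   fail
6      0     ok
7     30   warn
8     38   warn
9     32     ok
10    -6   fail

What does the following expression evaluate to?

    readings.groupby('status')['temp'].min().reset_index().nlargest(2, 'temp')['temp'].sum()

26

group by status, min of temp:
status
fail    -7
ok      -4
warn    30
Name: temp, dtype: int64
reset_index():
  status  temp
0   fail    -7
1     ok    -4
2   warn    30
take 2 rows with largest temp:
  status  temp
2   warn    30
1     ok    -4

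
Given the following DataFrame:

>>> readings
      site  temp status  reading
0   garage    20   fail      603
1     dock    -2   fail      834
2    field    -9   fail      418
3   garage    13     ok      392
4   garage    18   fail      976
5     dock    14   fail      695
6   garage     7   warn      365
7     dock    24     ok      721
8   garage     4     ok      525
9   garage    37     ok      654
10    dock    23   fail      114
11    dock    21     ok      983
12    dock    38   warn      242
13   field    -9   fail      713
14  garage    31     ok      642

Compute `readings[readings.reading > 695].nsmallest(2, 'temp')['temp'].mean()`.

filter rows where reading > 695:
      site  temp status  reading
1     dock    -2   fail      834
4   garage    18   fail      976
7     dock    24     ok      721
11    dock    21     ok      983
13   field    -9   fail      713
take 2 rows with smallest temp:
     site  temp status  reading
13  field    -9   fail      713
1    dock    -2   fail      834
Then the mean of column 'temp': -5.5

-5.5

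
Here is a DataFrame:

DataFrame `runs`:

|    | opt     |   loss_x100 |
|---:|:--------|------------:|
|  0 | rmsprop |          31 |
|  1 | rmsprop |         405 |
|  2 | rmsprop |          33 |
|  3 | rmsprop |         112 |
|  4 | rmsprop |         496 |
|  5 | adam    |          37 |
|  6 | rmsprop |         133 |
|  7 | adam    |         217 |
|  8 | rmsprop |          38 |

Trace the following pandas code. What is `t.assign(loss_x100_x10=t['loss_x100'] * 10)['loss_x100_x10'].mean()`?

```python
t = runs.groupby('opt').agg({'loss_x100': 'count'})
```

group by opt, count of loss_x100:
         loss_x100
opt               
adam             2
rmsprop          7
add column loss_x100_x10 = t['loss_x100'] * 10:
         loss_x100  loss_x100_x10
opt                              
adam             2             20
rmsprop          7             70
The mean of column 'loss_x100_x10' is 45.0.

45.0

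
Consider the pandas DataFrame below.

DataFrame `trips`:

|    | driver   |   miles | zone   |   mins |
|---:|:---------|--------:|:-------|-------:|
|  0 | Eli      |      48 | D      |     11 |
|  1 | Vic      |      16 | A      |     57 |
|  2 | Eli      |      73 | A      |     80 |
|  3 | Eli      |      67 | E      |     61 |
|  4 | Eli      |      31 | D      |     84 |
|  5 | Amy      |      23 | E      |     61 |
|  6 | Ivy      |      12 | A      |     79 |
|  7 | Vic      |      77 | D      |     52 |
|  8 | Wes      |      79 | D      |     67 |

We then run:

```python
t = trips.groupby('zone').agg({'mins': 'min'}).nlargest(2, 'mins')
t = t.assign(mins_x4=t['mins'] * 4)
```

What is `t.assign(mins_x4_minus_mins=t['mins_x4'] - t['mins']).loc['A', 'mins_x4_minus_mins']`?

171

group by zone, min of mins:
      mins
zone      
A       57
D       11
E       61
take 2 rows with largest mins:
      mins
zone      
E       61
A       57
add column mins_x4 = t['mins'] * 4:
      mins  mins_x4
zone               
E       61      244
A       57      228
add column mins_x4_minus_mins = t['mins_x4'] - t['mins']:
      mins  mins_x4  mins_x4_minus_mins
zone                                   
E       61      244                 183
A       57      228                 171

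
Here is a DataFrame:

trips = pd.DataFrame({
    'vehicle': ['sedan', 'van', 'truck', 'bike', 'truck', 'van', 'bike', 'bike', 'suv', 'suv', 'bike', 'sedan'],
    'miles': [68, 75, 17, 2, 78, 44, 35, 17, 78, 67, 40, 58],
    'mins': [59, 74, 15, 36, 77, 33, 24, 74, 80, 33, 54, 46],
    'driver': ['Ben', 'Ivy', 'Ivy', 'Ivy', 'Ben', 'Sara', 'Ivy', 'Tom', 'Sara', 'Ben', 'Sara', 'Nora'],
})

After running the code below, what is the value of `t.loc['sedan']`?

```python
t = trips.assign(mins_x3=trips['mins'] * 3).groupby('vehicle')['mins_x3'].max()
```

add column mins_x3 = trips['mins'] * 3:
   vehicle  miles  mins driver  mins_x3
0    sedan     68    59    Ben      177
1      van     75    74    Ivy      222
2    truck     17    15    Ivy       45
3     bike      2    36    Ivy      108
4    truck     78    77    Ben      231
5      van     44    33   Sara       99
6     bike     35    24    Ivy       72
7     bike     17    74    Tom      222
8      suv     78    80   Sara      240
9      suv     67    33    Ben       99
10    bike     40    54   Sara      162
11   sedan     58    46   Nora      138
group by vehicle, max of mins_x3:
vehicle
bike     222
sedan    177
suv      240
truck    231
van      222
Name: mins_x3, dtype: int64

177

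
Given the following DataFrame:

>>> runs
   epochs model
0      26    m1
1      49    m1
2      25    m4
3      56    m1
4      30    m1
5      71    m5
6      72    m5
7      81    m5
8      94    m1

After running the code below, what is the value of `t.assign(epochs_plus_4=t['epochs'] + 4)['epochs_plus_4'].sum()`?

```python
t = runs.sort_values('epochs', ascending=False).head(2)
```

183

sort by epochs descending:
   epochs model
8      94    m1
7      81    m5
6      72    m5
5      71    m5
3      56    m1
1      49    m1
4      30    m1
0      26    m1
2      25    m4
take first 2 rows:
   epochs model
8      94    m1
7      81    m5
add column epochs_plus_4 = t['epochs'] + 4:
   epochs model  epochs_plus_4
8      94    m1             98
7      81    m5             85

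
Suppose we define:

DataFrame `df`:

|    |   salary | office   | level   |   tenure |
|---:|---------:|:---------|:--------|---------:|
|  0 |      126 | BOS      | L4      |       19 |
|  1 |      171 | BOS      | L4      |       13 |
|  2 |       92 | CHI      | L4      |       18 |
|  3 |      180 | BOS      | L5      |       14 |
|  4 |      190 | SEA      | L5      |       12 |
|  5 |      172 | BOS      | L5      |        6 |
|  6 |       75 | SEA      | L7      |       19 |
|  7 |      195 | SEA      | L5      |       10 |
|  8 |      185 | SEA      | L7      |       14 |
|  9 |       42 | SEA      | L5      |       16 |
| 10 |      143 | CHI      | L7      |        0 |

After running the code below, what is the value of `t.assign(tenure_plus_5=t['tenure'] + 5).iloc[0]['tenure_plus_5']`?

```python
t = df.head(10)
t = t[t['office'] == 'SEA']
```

17

take first 10 rows:
   salary office level  tenure
0     126    BOS    L4      19
1     171    BOS    L4      13
2      92    CHI    L4      18
3     180    BOS    L5      14
4     190    SEA    L5      12
5     172    BOS    L5       6
6      75    SEA    L7      19
7     195    SEA    L5      10
8     185    SEA    L7      14
9      42    SEA    L5      16
filter rows where office == 'SEA':
   salary office level  tenure
4     190    SEA    L5      12
6      75    SEA    L7      19
7     195    SEA    L5      10
8     185    SEA    L7      14
9      42    SEA    L5      16
add column tenure_plus_5 = t['tenure'] + 5:
   salary office level  tenure  tenure_plus_5
4     190    SEA    L5      12             17
6      75    SEA    L7      19             24
7     195    SEA    L5      10             15
8     185    SEA    L7      14             19
9      42    SEA    L5      16             21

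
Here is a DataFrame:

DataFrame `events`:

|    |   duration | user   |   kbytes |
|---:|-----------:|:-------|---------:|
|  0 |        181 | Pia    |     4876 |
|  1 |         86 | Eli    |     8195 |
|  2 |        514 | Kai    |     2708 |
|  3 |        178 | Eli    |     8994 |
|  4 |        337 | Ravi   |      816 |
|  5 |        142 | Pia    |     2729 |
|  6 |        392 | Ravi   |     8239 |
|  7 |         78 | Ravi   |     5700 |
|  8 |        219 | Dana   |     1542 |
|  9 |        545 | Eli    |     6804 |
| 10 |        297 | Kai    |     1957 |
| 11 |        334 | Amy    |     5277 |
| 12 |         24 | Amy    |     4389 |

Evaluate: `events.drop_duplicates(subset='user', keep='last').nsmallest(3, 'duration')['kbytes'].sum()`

12818

drop duplicate user (keep=last):
    duration  user  kbytes
5        142   Pia    2729
7         78  Ravi    5700
8        219  Dana    1542
9        545   Eli    6804
10       297   Kai    1957
12        24   Amy    4389
take 3 rows with smallest duration:
    duration  user  kbytes
12        24   Amy    4389
7         78  Ravi    5700
5        142   Pia    2729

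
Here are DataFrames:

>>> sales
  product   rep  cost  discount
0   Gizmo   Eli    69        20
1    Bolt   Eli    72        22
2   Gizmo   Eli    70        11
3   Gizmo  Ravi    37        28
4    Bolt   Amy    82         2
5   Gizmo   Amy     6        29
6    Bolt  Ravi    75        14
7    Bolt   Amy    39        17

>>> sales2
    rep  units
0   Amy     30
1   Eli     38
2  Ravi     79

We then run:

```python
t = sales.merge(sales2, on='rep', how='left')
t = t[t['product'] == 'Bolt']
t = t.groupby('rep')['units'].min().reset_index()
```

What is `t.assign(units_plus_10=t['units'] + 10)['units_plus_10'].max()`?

89

merge on 'rep' (how='left') → 8 rows:
  product   rep  cost  discount  units
0   Gizmo   Eli    69        20     38
1    Bolt   Eli    72        22     38
2   Gizmo   Eli    70        11     38
3   Gizmo  Ravi    37        28     79
4    Bolt   Amy    82         2     30
5   Gizmo   Amy     6        29     30
6    Bolt  Ravi    75        14     79
7    Bolt   Amy    39        17     30
filter rows where product == 'Bolt':
  product   rep  cost  discount  units
1    Bolt   Eli    72        22     38
4    Bolt   Amy    82         2     30
6    Bolt  Ravi    75        14     79
7    Bolt   Amy    39        17     30
group by rep, min of units:
rep
Amy     30
Eli     38
Ravi    79
Name: units, dtype: int64
reset_index():
    rep  units
0   Amy     30
1   Eli     38
2  Ravi     79
add column units_plus_10 = t['units'] + 10:
    rep  units  units_plus_10
0   Amy     30             40
1   Eli     38             48
2  Ravi     79             89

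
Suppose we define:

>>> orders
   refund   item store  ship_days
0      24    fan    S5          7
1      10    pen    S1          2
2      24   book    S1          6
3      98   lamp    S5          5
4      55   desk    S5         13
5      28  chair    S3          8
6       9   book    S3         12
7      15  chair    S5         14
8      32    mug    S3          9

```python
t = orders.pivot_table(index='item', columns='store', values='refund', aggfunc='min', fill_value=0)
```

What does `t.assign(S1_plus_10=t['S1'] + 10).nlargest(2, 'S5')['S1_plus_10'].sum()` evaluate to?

pivot: rows=item, cols=store, min(refund):
store  S1  S3  S5
item             
book   24   9   0
chair   0  28  15
desk    0   0  55
fan     0   0  24
lamp    0   0  98
mug     0  32   0
pen    10   0   0
add column S1_plus_10 = t['S1'] + 10:
store  S1  S3  S5  S1_plus_10
item                         
book   24   9   0          34
chair   0  28  15          10
desk    0   0  55          10
fan     0   0  24          10
lamp    0   0  98          10
mug     0  32   0          10
pen    10   0   0          20
take 2 rows with largest S5:
store  S1  S3  S5  S1_plus_10
item                         
lamp    0   0  98          10
desk    0   0  55          10

20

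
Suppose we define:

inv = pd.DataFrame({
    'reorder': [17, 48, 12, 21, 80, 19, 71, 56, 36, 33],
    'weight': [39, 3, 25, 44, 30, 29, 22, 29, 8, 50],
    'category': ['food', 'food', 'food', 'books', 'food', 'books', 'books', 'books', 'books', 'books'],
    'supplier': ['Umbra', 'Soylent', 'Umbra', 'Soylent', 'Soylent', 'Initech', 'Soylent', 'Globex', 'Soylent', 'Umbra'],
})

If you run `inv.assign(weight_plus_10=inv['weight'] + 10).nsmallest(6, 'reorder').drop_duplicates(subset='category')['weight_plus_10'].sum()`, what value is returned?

add column weight_plus_10 = inv['weight'] + 10:
   reorder  weight category supplier  weight_plus_10
0       17      39     food    Umbra              49
1       48       3     food  Soylent              13
2       12      25     food    Umbra              35
3       21      44    books  Soylent              54
4       80      30     food  Soylent              40
5       19      29    books  Initech              39
6       71      22    books  Soylent              32
7       56      29    books   Globex              39
8       36       8    books  Soylent              18
9       33      50    books    Umbra              60
take 6 rows with smallest reorder:
   reorder  weight category supplier  weight_plus_10
2       12      25     food    Umbra              35
0       17      39     food    Umbra              49
5       19      29    books  Initech              39
3       21      44    books  Soylent              54
9       33      50    books    Umbra              60
8       36       8    books  Soylent              18
drop duplicate category (keep=first):
   reorder  weight category supplier  weight_plus_10
2       12      25     food    Umbra              35
5       19      29    books  Initech              39

74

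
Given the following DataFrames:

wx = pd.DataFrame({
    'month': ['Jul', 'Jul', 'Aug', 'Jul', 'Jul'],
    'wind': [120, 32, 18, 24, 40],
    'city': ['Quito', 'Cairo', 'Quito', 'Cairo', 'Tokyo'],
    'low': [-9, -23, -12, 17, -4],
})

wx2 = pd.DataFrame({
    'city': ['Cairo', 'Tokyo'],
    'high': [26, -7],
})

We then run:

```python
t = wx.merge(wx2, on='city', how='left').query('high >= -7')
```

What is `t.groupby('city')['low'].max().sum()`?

13

merge on 'city' (how='left') → 5 rows:
  month  wind   city  low  high
0   Jul   120  Quito   -9   NaN
1   Jul    32  Cairo  -23  26.0
2   Aug    18  Quito  -12   NaN
3   Jul    24  Cairo   17  26.0
4   Jul    40  Tokyo   -4  -7.0
filter rows where high >= -7:
  month  wind   city  low  high
1   Jul    32  Cairo  -23  26.0
3   Jul    24  Cairo   17  26.0
4   Jul    40  Tokyo   -4  -7.0
group by city, max of low:
city
Cairo    17
Tokyo    -4
Name: low, dtype: int64
Reading off the sum of the resulting series, we get 13.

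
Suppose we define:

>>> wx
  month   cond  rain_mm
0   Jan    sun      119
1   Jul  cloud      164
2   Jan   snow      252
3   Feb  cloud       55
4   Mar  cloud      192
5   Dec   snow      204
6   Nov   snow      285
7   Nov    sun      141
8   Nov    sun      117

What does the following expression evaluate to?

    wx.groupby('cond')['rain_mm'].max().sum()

618

group by cond, max of rain_mm:
cond
cloud    192
snow     285
sun      141
Name: rain_mm, dtype: int64
Finally, sum of the resulting series = 618.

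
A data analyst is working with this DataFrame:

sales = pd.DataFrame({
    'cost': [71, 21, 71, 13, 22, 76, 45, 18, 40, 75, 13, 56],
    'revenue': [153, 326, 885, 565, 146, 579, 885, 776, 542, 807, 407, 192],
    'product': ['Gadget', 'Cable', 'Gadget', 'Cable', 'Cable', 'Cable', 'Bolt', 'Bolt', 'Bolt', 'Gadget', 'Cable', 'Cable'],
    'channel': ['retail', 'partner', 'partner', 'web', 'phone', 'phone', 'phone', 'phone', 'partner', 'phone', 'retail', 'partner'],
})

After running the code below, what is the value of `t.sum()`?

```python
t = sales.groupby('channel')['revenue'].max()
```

2742

group by channel, max of revenue:
channel
partner    885
phone      885
retail     407
web        565
Name: revenue, dtype: int64
Finally, sum of the resulting series = 2742.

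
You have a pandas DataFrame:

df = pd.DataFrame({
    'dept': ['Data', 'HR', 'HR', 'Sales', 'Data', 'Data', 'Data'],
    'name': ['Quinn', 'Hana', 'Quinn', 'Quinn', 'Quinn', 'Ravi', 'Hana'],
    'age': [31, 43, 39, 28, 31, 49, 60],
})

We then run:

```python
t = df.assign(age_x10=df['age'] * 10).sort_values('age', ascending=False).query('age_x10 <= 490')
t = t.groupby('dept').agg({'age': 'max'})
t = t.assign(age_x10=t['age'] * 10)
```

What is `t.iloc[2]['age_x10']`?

280

add column age_x10 = df['age'] * 10:
    dept   name  age  age_x10
0   Data  Quinn   31      310
1     HR   Hana   43      430
2     HR  Quinn   39      390
3  Sales  Quinn   28      280
4   Data  Quinn   31      310
5   Data   Ravi   49      490
6   Data   Hana   60      600
sort by age descending:
    dept   name  age  age_x10
6   Data   Hana   60      600
5   Data   Ravi   49      490
1     HR   Hana   43      430
2     HR  Quinn   39      390
0   Data  Quinn   31      310
4   Data  Quinn   31      310
3  Sales  Quinn   28      280
filter rows where age_x10 <= 490:
    dept   name  age  age_x10
5   Data   Ravi   49      490
1     HR   Hana   43      430
2     HR  Quinn   39      390
0   Data  Quinn   31      310
4   Data  Quinn   31      310
3  Sales  Quinn   28      280
group by dept, max of age:
       age
dept      
Data    49
HR      43
Sales   28
add column age_x10 = t['age'] * 10:
       age  age_x10
dept               
Data    49      490
HR      43      430
Sales   28      280
The value at position 2, column 'age_x10' is 280.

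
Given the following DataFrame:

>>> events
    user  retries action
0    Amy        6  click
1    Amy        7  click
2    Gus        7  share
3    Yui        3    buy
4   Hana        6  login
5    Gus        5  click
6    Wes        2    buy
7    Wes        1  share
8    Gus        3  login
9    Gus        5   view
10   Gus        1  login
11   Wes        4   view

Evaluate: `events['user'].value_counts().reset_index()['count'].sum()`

12

value_counts of user:
user
Gus     5
Wes     3
Amy     2
Yui     1
Hana    1
Name: count, dtype: int64
reset_index():
   user  count
0   Gus      5
1   Wes      3
2   Amy      2
3   Yui      1
4  Hana      1
Taking the sum of column 'count' gives 12.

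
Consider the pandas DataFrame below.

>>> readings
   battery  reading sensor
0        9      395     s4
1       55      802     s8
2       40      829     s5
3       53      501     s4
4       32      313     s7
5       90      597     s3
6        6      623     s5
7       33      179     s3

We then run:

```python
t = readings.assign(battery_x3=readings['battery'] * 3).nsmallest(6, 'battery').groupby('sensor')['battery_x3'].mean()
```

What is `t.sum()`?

add column battery_x3 = readings['battery'] * 3:
   battery  reading sensor  battery_x3
0        9      395     s4          27
1       55      802     s8         165
2       40      829     s5         120
3       53      501     s4         159
4       32      313     s7          96
5       90      597     s3         270
6        6      623     s5          18
7       33      179     s3          99
take 6 rows with smallest battery:
   battery  reading sensor  battery_x3
6        6      623     s5          18
0        9      395     s4          27
4       32      313     s7          96
7       33      179     s3          99
2       40      829     s5         120
3       53      501     s4         159
group by sensor, mean of battery_x3:
sensor
s3    99.0
s4    93.0
s5    69.0
s7    96.0
Name: battery_x3, dtype: float64
Taking the sum of the resulting series gives 357.0.

357.0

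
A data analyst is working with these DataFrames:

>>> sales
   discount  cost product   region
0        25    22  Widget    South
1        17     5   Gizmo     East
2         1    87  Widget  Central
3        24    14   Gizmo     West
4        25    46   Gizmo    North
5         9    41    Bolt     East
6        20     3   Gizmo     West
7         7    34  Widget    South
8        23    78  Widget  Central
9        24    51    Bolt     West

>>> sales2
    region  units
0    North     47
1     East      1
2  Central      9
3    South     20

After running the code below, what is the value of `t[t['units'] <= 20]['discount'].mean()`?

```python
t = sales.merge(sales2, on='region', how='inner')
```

13.6666666667

merge on 'region' (how='inner') → 7 rows:
   discount  cost product   region  units
0        25    22  Widget    South     20
1        17     5   Gizmo     East      1
2         1    87  Widget  Central      9
3        25    46   Gizmo    North     47
4         9    41    Bolt     East      1
5         7    34  Widget    South     20
6        23    78  Widget  Central      9
filter rows where units <= 20:
   discount  cost product   region  units
0        25    22  Widget    South     20
1        17     5   Gizmo     East      1
2         1    87  Widget  Central      9
4         9    41    Bolt     East      1
5         7    34  Widget    South     20
6        23    78  Widget  Central      9
Then the mean of column 'discount': 13.6666666667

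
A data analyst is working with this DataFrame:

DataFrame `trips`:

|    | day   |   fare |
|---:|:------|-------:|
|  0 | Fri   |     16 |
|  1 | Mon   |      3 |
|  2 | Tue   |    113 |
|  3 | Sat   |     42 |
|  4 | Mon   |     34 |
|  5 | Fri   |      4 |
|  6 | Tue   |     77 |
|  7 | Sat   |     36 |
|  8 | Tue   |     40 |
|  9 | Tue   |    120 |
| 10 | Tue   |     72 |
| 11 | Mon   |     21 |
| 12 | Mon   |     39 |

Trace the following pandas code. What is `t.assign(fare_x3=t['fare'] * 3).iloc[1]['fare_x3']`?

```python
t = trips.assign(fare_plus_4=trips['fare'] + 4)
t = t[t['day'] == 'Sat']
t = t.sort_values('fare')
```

add column fare_plus_4 = trips['fare'] + 4:
    day  fare  fare_plus_4
0   Fri    16           20
1   Mon     3            7
2   Tue   113          117
3   Sat    42           46
4   Mon    34           38
5   Fri     4            8
6   Tue    77           81
7   Sat    36           40
8   Tue    40           44
9   Tue   120          124
10  Tue    72           76
11  Mon    21           25
12  Mon    39           43
filter rows where day == 'Sat':
   day  fare  fare_plus_4
3  Sat    42           46
7  Sat    36           40
sort by fare:
   day  fare  fare_plus_4
7  Sat    36           40
3  Sat    42           46
add column fare_x3 = t['fare'] * 3:
   day  fare  fare_plus_4  fare_x3
7  Sat    36           40      108
3  Sat    42           46      126
The value at position 1, column 'fare_x3' is 126.

126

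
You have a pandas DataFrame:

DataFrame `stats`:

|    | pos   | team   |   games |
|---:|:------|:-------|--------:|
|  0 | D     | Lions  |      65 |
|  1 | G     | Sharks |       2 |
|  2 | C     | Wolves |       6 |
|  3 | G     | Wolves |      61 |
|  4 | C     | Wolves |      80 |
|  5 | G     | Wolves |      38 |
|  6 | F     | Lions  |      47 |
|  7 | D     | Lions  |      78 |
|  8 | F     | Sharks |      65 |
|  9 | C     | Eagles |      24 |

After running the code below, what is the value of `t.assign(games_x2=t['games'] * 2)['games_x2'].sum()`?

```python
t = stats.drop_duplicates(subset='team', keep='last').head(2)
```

drop duplicate team (keep=last):
  pos    team  games
5   G  Wolves     38
7   D   Lions     78
8   F  Sharks     65
9   C  Eagles     24
take first 2 rows:
  pos    team  games
5   G  Wolves     38
7   D   Lions     78
add column games_x2 = t['games'] * 2:
  pos    team  games  games_x2
5   G  Wolves     38        76
7   D   Lions     78       156
sum of column 'games_x2' → 232

232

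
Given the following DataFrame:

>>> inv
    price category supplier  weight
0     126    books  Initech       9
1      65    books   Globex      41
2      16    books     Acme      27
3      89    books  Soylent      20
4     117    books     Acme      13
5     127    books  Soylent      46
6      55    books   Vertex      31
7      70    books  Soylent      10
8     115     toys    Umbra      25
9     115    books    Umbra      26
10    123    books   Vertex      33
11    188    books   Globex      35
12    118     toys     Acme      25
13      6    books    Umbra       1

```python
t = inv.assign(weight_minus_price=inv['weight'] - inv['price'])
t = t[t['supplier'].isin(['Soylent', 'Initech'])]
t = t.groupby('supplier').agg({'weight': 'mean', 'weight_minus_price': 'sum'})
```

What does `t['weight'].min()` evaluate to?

add column weight_minus_price = inv['weight'] - inv['price']:
    price category supplier  weight  weight_minus_price
0     126    books  Initech       9                -117
1      65    books   Globex      41                 -24
2      16    books     Acme      27                  11
3      89    books  Soylent      20                 -69
4     117    books     Acme      13                -104
5     127    books  Soylent      46                 -81
6      55    books   Vertex      31                 -24
7      70    books  Soylent      10                 -60
8     115     toys    Umbra      25                 -90
9     115    books    Umbra      26                 -89
10    123    books   Vertex      33                 -90
11    188    books   Globex      35                -153
12    118     toys     Acme      25                 -93
13      6    books    Umbra       1                  -5
filter rows where supplier in ['Soylent', 'Initech']:
   price category supplier  weight  weight_minus_price
0    126    books  Initech       9                -117
3     89    books  Soylent      20                 -69
5    127    books  Soylent      46                 -81
7     70    books  Soylent      10                 -60
group by supplier: mean(weight), sum(weight_minus_price):
             weight  weight_minus_price
supplier                               
Initech    9.000000                -117
Soylent   25.333333                -210
So min() = 9.0.

9.0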